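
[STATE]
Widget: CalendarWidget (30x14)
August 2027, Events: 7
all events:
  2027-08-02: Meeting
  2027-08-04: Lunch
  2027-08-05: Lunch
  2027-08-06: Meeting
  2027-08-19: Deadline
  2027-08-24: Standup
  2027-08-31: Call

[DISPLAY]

         August 2027          
Mo Tu We Th Fr Sa Su          
                   1          
 2*  3  4*  5*  6*  7  8      
 9 10 11 12 13 14 15          
16 17 18 19* 20 21 22         
23 24* 25 26 27 28 29         
30 31*                        
                              
                              
                              
                              
                              
                              


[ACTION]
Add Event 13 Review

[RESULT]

         August 2027          
Mo Tu We Th Fr Sa Su          
                   1          
 2*  3  4*  5*  6*  7  8      
 9 10 11 12 13* 14 15         
16 17 18 19* 20 21 22         
23 24* 25 26 27 28 29         
30 31*                        
                              
                              
                              
                              
                              
                              


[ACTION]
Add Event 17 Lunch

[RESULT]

         August 2027          
Mo Tu We Th Fr Sa Su          
                   1          
 2*  3  4*  5*  6*  7  8      
 9 10 11 12 13* 14 15         
16 17* 18 19* 20 21 22        
23 24* 25 26 27 28 29         
30 31*                        
                              
                              
                              
                              
                              
                              


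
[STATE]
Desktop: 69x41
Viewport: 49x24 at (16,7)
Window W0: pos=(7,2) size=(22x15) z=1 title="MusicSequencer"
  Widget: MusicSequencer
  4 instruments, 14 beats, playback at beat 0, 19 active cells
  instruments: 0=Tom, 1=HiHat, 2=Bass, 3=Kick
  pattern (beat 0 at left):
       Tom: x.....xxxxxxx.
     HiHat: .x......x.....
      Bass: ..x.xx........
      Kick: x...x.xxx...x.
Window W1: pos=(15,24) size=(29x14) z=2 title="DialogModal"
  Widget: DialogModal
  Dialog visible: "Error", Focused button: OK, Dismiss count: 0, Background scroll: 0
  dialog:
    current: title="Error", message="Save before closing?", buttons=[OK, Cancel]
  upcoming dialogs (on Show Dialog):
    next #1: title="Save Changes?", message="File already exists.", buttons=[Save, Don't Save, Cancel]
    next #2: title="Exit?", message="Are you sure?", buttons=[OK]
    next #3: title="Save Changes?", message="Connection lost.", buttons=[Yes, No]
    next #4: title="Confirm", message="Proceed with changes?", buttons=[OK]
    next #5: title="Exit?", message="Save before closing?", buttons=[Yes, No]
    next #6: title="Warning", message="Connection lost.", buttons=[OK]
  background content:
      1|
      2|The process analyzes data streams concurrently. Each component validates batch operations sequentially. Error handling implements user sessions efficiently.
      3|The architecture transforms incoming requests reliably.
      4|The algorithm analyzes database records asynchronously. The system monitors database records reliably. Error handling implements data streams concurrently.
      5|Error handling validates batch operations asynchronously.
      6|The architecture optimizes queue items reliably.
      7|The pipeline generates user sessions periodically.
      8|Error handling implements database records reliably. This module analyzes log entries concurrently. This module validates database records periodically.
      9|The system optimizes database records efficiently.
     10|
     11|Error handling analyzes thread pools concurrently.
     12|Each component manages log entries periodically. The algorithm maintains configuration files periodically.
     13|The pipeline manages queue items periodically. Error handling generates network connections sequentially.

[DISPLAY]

······█·····┃                                    
█·██········┃                                    
··█·███···█·┃                                    
            ┃                                    
            ┃                                    
            ┃                                    
            ┃                                    
            ┃                                    
            ┃                                    
━━━━━━━━━━━━┛                                    
                                                 
                                                 
                                                 
                                                 
                                                 
                                                 
                                                 
━━━━━━━━━━━━━━━━━━━━━━━━━━━┓                     
 DialogModal               ┃                     
───────────────────────────┨                     
                           ┃                     
The process analyzes data s┃                     
Th┌─────────────────────┐ms┃                     
Th│        Error        │ta┃                     


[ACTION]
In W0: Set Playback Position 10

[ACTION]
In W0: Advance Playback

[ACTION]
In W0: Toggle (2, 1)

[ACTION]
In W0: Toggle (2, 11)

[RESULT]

······█·····┃                                    
█·██·····█··┃                                    
··█·███···█·┃                                    
            ┃                                    
            ┃                                    
            ┃                                    
            ┃                                    
            ┃                                    
            ┃                                    
━━━━━━━━━━━━┛                                    
                                                 
                                                 
                                                 
                                                 
                                                 
                                                 
                                                 
━━━━━━━━━━━━━━━━━━━━━━━━━━━┓                     
 DialogModal               ┃                     
───────────────────────────┨                     
                           ┃                     
The process analyzes data s┃                     
Th┌─────────────────────┐ms┃                     
Th│        Error        │ta┃                     


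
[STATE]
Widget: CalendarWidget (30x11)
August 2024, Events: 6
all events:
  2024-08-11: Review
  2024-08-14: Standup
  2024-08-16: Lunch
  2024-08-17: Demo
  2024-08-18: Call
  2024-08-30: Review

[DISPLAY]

         August 2024          
Mo Tu We Th Fr Sa Su          
          1  2  3  4          
 5  6  7  8  9 10 11*         
12 13 14* 15 16* 17* 18*      
19 20 21 22 23 24 25          
26 27 28 29 30* 31            
                              
                              
                              
                              


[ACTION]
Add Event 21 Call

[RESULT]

         August 2024          
Mo Tu We Th Fr Sa Su          
          1  2  3  4          
 5  6  7  8  9 10 11*         
12 13 14* 15 16* 17* 18*      
19 20 21* 22 23 24 25         
26 27 28 29 30* 31            
                              
                              
                              
                              


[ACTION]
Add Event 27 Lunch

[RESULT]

         August 2024          
Mo Tu We Th Fr Sa Su          
          1  2  3  4          
 5  6  7  8  9 10 11*         
12 13 14* 15 16* 17* 18*      
19 20 21* 22 23 24 25         
26 27* 28 29 30* 31           
                              
                              
                              
                              


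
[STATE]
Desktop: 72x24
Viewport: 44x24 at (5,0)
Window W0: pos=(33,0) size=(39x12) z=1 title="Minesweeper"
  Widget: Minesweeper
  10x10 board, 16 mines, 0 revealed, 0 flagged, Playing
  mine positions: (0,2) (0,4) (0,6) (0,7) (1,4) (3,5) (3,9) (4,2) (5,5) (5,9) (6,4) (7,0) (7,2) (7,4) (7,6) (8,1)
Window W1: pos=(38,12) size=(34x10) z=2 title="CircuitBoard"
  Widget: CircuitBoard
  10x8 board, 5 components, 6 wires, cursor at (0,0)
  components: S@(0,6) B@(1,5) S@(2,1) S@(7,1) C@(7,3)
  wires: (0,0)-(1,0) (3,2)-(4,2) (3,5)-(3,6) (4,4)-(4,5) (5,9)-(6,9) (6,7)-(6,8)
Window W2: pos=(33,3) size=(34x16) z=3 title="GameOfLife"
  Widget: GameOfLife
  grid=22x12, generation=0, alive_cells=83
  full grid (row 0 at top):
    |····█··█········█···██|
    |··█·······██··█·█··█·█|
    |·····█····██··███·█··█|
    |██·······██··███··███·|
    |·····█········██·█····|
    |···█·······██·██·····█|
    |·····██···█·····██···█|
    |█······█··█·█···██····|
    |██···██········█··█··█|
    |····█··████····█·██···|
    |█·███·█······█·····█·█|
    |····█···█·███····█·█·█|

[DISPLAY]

                            ┏━━━━━━━━━━━━━━━
                            ┃ Minesweeper   
                            ┠───────────────
                            ┏━━━━━━━━━━━━━━━
                            ┃ GameOfLife    
                            ┠───────────────
                            ┃Gen: 0         
                            ┃····█··█·······
                            ┃··█·······██··█
                            ┃·····█····██··█
                            ┃██·······██··██
                            ┃·····█········█
                            ┃···█·······██·█
                            ┃·····██···█····
                            ┃█······█··█·█··
                            ┃██···██········
                            ┃····█··████····
                            ┃█·███·█······█·
                            ┗━━━━━━━━━━━━━━━
                                 ┃          
                                 ┃2       S 
                                 ┗━━━━━━━━━━
                                            
                                            


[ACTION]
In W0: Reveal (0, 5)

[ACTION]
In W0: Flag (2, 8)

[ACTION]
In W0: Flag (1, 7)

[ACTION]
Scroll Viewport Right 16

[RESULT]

            ┏━━━━━━━━━━━━━━━━━━━━━━━━━━━━━━━
            ┃ Minesweeper                   
            ┠───────────────────────────────
            ┏━━━━━━━━━━━━━━━━━━━━━━━━━━━━━━━
            ┃ GameOfLife                    
            ┠───────────────────────────────
            ┃Gen: 0                         
            ┃····█··█········█···██         
            ┃··█·······██··█·█··█·█         
            ┃·····█····██··███·█··█         
            ┃██·······██··███··███·         
            ┃·····█········██·█····         
            ┃···█·······██·██·····█         
            ┃·····██···█·····██···█         
            ┃█······█··█·█···██····         
            ┃██···██········█··█··█         
            ┃····█··████····█·██···         
            ┃█·███·█······█·····█·█         
            ┗━━━━━━━━━━━━━━━━━━━━━━━━━━━━━━━
                 ┃                          
                 ┃2       S                 
                 ┗━━━━━━━━━━━━━━━━━━━━━━━━━━
                                            
                                            


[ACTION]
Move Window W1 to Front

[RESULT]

            ┏━━━━━━━━━━━━━━━━━━━━━━━━━━━━━━━
            ┃ Minesweeper                   
            ┠───────────────────────────────
            ┏━━━━━━━━━━━━━━━━━━━━━━━━━━━━━━━
            ┃ GameOfLife                    
            ┠───────────────────────────────
            ┃Gen: 0                         
            ┃····█··█········█···██         
            ┃··█·······██··█·█··█·█         
            ┃·····█····██··███·█··█         
            ┃██·······██··███··███·         
            ┃·····█········██·█····         
            ┃···█┏━━━━━━━━━━━━━━━━━━━━━━━━━━
            ┃····┃ CircuitBoard             
            ┃█···┠──────────────────────────
            ┃██··┃   0 1 2 3 4 5 6 7 8 9    
            ┃····┃0  [.]                    
            ┃█·██┃    │                     
            ┗━━━━┃1   ·                   B 
                 ┃                          
                 ┃2       S                 
                 ┗━━━━━━━━━━━━━━━━━━━━━━━━━━
                                            
                                            


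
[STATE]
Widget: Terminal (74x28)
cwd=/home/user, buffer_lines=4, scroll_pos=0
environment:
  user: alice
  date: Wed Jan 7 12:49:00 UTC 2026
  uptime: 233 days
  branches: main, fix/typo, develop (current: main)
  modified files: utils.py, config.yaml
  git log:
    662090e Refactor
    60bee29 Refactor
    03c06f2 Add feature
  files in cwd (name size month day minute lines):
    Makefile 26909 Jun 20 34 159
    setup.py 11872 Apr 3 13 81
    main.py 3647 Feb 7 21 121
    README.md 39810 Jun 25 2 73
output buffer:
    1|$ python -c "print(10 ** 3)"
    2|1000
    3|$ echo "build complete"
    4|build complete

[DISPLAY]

$ python -c "print(10 ** 3)"                                              
1000                                                                      
$ echo "build complete"                                                   
build complete                                                            
$ █                                                                       
                                                                          
                                                                          
                                                                          
                                                                          
                                                                          
                                                                          
                                                                          
                                                                          
                                                                          
                                                                          
                                                                          
                                                                          
                                                                          
                                                                          
                                                                          
                                                                          
                                                                          
                                                                          
                                                                          
                                                                          
                                                                          
                                                                          
                                                                          


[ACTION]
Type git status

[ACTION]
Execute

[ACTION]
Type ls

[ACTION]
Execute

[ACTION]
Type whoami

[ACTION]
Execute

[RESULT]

$ python -c "print(10 ** 3)"                                              
1000                                                                      
$ echo "build complete"                                                   
build complete                                                            
$ git status                                                              
On branch main                                                            
Changes not staged for commit:                                            
                                                                          
        modified:   utils.py                                              
        modified:   config.yaml                                           
$ ls                                                                      
Makefile  setup.py  main.py  README.md                                    
$ whoami                                                                  
alice                                                                     
$ █                                                                       
                                                                          
                                                                          
                                                                          
                                                                          
                                                                          
                                                                          
                                                                          
                                                                          
                                                                          
                                                                          
                                                                          
                                                                          
                                                                          


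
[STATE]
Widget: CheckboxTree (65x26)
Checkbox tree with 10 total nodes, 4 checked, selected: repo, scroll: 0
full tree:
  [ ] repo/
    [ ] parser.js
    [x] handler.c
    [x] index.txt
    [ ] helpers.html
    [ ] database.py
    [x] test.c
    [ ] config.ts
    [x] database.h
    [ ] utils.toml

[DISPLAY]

>[-] repo/                                                       
   [ ] parser.js                                                 
   [x] handler.c                                                 
   [x] index.txt                                                 
   [ ] helpers.html                                              
   [ ] database.py                                               
   [x] test.c                                                    
   [ ] config.ts                                                 
   [x] database.h                                                
   [ ] utils.toml                                                
                                                                 
                                                                 
                                                                 
                                                                 
                                                                 
                                                                 
                                                                 
                                                                 
                                                                 
                                                                 
                                                                 
                                                                 
                                                                 
                                                                 
                                                                 
                                                                 


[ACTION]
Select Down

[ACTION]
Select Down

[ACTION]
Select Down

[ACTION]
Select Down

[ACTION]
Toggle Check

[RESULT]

 [-] repo/                                                       
   [ ] parser.js                                                 
   [x] handler.c                                                 
   [x] index.txt                                                 
>  [x] helpers.html                                              
   [ ] database.py                                               
   [x] test.c                                                    
   [ ] config.ts                                                 
   [x] database.h                                                
   [ ] utils.toml                                                
                                                                 
                                                                 
                                                                 
                                                                 
                                                                 
                                                                 
                                                                 
                                                                 
                                                                 
                                                                 
                                                                 
                                                                 
                                                                 
                                                                 
                                                                 
                                                                 


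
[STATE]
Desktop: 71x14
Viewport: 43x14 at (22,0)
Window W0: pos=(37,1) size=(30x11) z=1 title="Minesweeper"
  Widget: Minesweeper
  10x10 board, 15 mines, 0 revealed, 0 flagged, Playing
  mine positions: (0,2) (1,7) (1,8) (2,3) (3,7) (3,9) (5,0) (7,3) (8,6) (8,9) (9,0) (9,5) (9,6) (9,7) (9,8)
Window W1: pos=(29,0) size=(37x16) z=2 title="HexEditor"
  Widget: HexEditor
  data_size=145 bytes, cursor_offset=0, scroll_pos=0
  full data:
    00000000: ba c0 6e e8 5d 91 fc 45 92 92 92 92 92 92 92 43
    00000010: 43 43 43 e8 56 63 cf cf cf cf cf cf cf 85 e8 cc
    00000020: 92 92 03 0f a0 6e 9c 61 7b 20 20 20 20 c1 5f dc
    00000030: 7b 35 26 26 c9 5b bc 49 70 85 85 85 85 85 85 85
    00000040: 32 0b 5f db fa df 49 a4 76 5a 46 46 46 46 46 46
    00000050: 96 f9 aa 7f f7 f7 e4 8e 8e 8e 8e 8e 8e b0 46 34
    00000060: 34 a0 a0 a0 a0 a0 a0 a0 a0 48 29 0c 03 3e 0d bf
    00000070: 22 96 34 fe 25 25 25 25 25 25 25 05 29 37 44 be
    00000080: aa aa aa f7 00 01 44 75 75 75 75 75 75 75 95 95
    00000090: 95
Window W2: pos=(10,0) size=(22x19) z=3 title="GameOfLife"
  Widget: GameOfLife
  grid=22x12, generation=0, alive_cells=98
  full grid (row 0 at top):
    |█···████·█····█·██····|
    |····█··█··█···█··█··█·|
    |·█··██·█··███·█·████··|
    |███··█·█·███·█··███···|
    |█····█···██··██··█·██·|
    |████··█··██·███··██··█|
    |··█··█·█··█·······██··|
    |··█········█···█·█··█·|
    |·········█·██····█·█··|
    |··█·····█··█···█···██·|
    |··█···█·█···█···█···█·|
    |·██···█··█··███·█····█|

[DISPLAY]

━━━━━━━━━┓━━━━━━━━━━━━━━━━━━━━━━━━━━━━━━━━━
         ┃exEditor                         
─────────┨─────────────────────────────────
         ┃000000  BA c0 6e e8 5d 91 fc 45  
··█·██···┃000010  43 43 43 e8 56 63 cf cf  
··█··█··█┃000020  92 92 03 0f a0 6e 9c 61  
█·█·████·┃000030  7b 35 26 26 c9 5b bc 49  
·█··███··┃000040  32 0b 5f db fa df 49 a4  
·██··█·██┃000050  96 f9 aa 7f f7 f7 e4 8e  
███··██··┃000060  34 a0 a0 a0 a0 a0 a0 a0  
······██·┃000070  22 96 34 fe 25 25 25 25  
···█·█··█┃000080  aa aa aa f7 00 01 44 75  
█····█·█·┃000090  95                       
···█···██┃                                 


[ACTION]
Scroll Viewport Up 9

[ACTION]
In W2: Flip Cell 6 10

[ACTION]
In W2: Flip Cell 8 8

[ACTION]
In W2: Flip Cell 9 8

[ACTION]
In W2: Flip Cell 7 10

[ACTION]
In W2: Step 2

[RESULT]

━━━━━━━━━┓━━━━━━━━━━━━━━━━━━━━━━━━━━━━━━━━━
         ┃exEditor                         
─────────┨─────────────────────────────────
         ┃000000  BA c0 6e e8 5d 91 fc 45  
···██····┃000010  43 43 43 e8 56 63 cf cf  
·██·█·█··┃000020  92 92 03 0f a0 6e 9c 61  
·█·····██┃000030  7b 35 26 26 c9 5b bc 49  
········█┃000040  32 0b 5f db fa df 49 a4  
·······██┃000050  96 f9 aa 7f f7 f7 e4 8e  
█·█·█·█··┃000060  34 a0 a0 a0 a0 a0 a0 a0  
··█·█·███┃000070  22 96 34 fe 25 25 25 25  
···████·█┃000080  aa aa aa f7 00 01 44 75  
█···█····┃000090  95                       
·█·█·██··┃                                 


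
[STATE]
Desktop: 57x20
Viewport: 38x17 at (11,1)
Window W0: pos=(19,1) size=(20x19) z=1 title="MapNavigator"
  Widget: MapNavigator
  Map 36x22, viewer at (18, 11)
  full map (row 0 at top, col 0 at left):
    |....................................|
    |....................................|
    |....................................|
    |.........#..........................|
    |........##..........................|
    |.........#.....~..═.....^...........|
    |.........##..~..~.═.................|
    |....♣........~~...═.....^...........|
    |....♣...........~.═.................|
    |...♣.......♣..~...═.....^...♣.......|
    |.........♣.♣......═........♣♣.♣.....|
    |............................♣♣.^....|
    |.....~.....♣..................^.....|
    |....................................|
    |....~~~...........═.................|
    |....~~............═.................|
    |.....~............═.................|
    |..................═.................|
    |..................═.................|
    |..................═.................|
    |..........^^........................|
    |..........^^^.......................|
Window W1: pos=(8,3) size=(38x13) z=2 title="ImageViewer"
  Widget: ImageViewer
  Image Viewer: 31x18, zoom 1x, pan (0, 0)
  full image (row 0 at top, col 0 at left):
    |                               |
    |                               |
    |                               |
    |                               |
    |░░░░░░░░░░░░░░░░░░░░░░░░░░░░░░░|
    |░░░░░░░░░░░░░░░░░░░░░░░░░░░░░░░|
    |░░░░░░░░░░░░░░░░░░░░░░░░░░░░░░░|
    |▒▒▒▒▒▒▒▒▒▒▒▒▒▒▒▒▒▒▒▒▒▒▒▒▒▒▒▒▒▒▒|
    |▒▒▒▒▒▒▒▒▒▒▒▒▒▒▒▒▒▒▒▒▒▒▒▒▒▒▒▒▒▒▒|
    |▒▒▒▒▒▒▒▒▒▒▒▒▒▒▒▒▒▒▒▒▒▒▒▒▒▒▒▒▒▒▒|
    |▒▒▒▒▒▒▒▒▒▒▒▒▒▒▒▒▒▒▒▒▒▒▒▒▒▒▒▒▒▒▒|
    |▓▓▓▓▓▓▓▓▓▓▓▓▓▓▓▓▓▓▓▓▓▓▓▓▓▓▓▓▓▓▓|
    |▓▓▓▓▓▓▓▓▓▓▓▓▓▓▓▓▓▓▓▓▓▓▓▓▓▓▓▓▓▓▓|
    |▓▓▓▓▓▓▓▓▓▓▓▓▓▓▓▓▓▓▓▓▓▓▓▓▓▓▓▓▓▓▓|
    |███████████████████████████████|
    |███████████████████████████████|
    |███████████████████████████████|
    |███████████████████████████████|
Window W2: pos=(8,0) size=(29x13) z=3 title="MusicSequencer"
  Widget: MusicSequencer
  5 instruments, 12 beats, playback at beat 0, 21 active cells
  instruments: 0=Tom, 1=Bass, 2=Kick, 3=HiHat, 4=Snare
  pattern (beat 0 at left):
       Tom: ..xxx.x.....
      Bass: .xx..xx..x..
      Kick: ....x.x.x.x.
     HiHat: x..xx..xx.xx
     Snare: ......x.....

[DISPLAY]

usicSequencer            ┃━┓          
─────────────────────────┨ ┃          
    ▼12345678901         ┃━━━━━━━━┓   
 Tom··███·█·····         ┃        ┃   
Bass·██··██··█··         ┃────────┨   
Kick····█·█·█·█·         ┃        ┃   
iHat█··██··██·██         ┃        ┃   
nare······█·····         ┃        ┃   
                         ┃        ┃   
                         ┃░░░     ┃   
                         ┃░░░     ┃   
━━━━━━━━━━━━━━━━━━━━━━━━━┛░░░     ┃   
▒▒▒▒▒▒▒▒▒▒▒▒▒▒▒▒▒▒▒▒▒▒▒▒▒▒▒▒▒     ┃   
▒▒▒▒▒▒▒▒▒▒▒▒▒▒▒▒▒▒▒▒▒▒▒▒▒▒▒▒▒     ┃   
━━━━━━━━━━━━━━━━━━━━━━━━━━━━━━━━━━┛   
        ┃.........═........┃          
        ┃.........═........┃          


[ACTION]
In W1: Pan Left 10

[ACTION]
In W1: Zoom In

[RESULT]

usicSequencer            ┃━┓          
─────────────────────────┨ ┃          
    ▼12345678901         ┃━━━━━━━━┓   
 Tom··███·█·····         ┃        ┃   
Bass·██··██··█··         ┃────────┨   
Kick····█·█·█·█·         ┃        ┃   
iHat█··██··██·██         ┃        ┃   
nare······█·····         ┃        ┃   
                         ┃        ┃   
                         ┃        ┃   
                         ┃        ┃   
━━━━━━━━━━━━━━━━━━━━━━━━━┛        ┃   
                                  ┃   
░░░░░░░░░░░░░░░░░░░░░░░░░░░░░░░░░░┃   
━━━━━━━━━━━━━━━━━━━━━━━━━━━━━━━━━━┛   
        ┃.........═........┃          
        ┃.........═........┃          


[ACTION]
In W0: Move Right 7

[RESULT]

usicSequencer            ┃━┓          
─────────────────────────┨ ┃          
    ▼12345678901         ┃━━━━━━━━┓   
 Tom··███·█·····         ┃        ┃   
Bass·██··██··█··         ┃────────┨   
Kick····█·█·█·█·         ┃        ┃   
iHat█··██··██·██         ┃        ┃   
nare······█·····         ┃        ┃   
                         ┃        ┃   
                         ┃        ┃   
                         ┃        ┃   
━━━━━━━━━━━━━━━━━━━━━━━━━┛        ┃   
                                  ┃   
░░░░░░░░░░░░░░░░░░░░░░░░░░░░░░░░░░┃   
━━━━━━━━━━━━━━━━━━━━━━━━━━━━━━━━━━┛   
        ┃..═...............┃          
        ┃..═...............┃          


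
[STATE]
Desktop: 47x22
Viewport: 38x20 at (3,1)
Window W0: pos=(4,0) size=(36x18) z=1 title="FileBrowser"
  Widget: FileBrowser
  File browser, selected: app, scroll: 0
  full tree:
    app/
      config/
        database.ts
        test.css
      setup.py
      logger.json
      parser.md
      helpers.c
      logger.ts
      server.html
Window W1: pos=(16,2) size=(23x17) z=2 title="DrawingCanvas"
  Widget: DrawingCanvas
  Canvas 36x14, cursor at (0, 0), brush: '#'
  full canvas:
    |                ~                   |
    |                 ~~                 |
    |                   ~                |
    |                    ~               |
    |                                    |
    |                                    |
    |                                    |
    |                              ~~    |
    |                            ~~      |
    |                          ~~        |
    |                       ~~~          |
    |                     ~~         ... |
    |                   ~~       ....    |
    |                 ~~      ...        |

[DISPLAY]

 ┃ FileBrowser                      ┃ 
 ┠───────────┏━━━━━━━━━━━━━━━━━━━━━┓┨ 
 ┃> [-] app/ ┃ DrawingCanvas       ┃┃ 
 ┃    [+] con┠─────────────────────┨┃ 
 ┃    setup.p┃+               ~    ┃┃ 
 ┃    logger.┃                 ~~  ┃┃ 
 ┃    parser.┃                   ~ ┃┃ 
 ┃    helpers┃                    ~┃┃ 
 ┃    logger.┃                     ┃┃ 
 ┃    server.┃                     ┃┃ 
 ┃           ┃                     ┃┃ 
 ┃           ┃                     ┃┃ 
 ┃           ┃                     ┃┃ 
 ┃           ┃                     ┃┃ 
 ┃           ┃                     ┃┃ 
 ┃           ┃                     ┃┃ 
 ┗━━━━━━━━━━━┃                   ~~┃┛ 
             ┗━━━━━━━━━━━━━━━━━━━━━┛  
                                      
                                      


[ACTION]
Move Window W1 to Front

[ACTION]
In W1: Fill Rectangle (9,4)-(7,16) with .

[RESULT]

 ┃ FileBrowser                      ┃ 
 ┠───────────┏━━━━━━━━━━━━━━━━━━━━━┓┨ 
 ┃> [-] app/ ┃ DrawingCanvas       ┃┃ 
 ┃    [+] con┠─────────────────────┨┃ 
 ┃    setup.p┃+               ~    ┃┃ 
 ┃    logger.┃                 ~~  ┃┃ 
 ┃    parser.┃                   ~ ┃┃ 
 ┃    helpers┃                    ~┃┃ 
 ┃    logger.┃                     ┃┃ 
 ┃    server.┃                     ┃┃ 
 ┃           ┃                     ┃┃ 
 ┃           ┃    .............    ┃┃ 
 ┃           ┃    .............    ┃┃ 
 ┃           ┃    .............    ┃┃ 
 ┃           ┃                     ┃┃ 
 ┃           ┃                     ┃┃ 
 ┗━━━━━━━━━━━┃                   ~~┃┛ 
             ┗━━━━━━━━━━━━━━━━━━━━━┛  
                                      
                                      


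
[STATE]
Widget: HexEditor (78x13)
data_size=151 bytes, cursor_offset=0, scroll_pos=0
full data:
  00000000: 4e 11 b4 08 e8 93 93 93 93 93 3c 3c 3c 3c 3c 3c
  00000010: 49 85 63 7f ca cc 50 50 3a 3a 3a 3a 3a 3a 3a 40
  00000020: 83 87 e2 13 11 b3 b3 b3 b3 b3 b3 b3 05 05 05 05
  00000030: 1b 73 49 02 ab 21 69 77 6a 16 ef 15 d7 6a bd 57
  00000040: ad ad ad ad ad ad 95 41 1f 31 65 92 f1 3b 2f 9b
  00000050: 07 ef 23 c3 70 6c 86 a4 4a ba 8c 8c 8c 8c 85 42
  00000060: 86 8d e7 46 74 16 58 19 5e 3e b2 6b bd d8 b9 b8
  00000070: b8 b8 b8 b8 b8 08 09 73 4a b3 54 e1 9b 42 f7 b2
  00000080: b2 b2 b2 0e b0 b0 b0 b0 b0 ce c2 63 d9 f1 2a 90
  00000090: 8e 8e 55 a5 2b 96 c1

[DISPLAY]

00000000  4E 11 b4 08 e8 93 93 93  93 93 3c 3c 3c 3c 3c 3c  |N.........<<<<<<|
00000010  49 85 63 7f ca cc 50 50  3a 3a 3a 3a 3a 3a 3a 40  |I.c...PP:::::::@|
00000020  83 87 e2 13 11 b3 b3 b3  b3 b3 b3 b3 05 05 05 05  |................|
00000030  1b 73 49 02 ab 21 69 77  6a 16 ef 15 d7 6a bd 57  |.sI..!iwj....j.W|
00000040  ad ad ad ad ad ad 95 41  1f 31 65 92 f1 3b 2f 9b  |.......A.1e..;/.|
00000050  07 ef 23 c3 70 6c 86 a4  4a ba 8c 8c 8c 8c 85 42  |..#.pl..J......B|
00000060  86 8d e7 46 74 16 58 19  5e 3e b2 6b bd d8 b9 b8  |...Ft.X.^>.k....|
00000070  b8 b8 b8 b8 b8 08 09 73  4a b3 54 e1 9b 42 f7 b2  |.......sJ.T..B..|
00000080  b2 b2 b2 0e b0 b0 b0 b0  b0 ce c2 63 d9 f1 2a 90  |...........c..*.|
00000090  8e 8e 55 a5 2b 96 c1                              |..U.+..         |
                                                                              
                                                                              
                                                                              


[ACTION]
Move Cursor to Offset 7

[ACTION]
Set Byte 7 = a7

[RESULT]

00000000  4e 11 b4 08 e8 93 93 A7  93 93 3c 3c 3c 3c 3c 3c  |N.........<<<<<<|
00000010  49 85 63 7f ca cc 50 50  3a 3a 3a 3a 3a 3a 3a 40  |I.c...PP:::::::@|
00000020  83 87 e2 13 11 b3 b3 b3  b3 b3 b3 b3 05 05 05 05  |................|
00000030  1b 73 49 02 ab 21 69 77  6a 16 ef 15 d7 6a bd 57  |.sI..!iwj....j.W|
00000040  ad ad ad ad ad ad 95 41  1f 31 65 92 f1 3b 2f 9b  |.......A.1e..;/.|
00000050  07 ef 23 c3 70 6c 86 a4  4a ba 8c 8c 8c 8c 85 42  |..#.pl..J......B|
00000060  86 8d e7 46 74 16 58 19  5e 3e b2 6b bd d8 b9 b8  |...Ft.X.^>.k....|
00000070  b8 b8 b8 b8 b8 08 09 73  4a b3 54 e1 9b 42 f7 b2  |.......sJ.T..B..|
00000080  b2 b2 b2 0e b0 b0 b0 b0  b0 ce c2 63 d9 f1 2a 90  |...........c..*.|
00000090  8e 8e 55 a5 2b 96 c1                              |..U.+..         |
                                                                              
                                                                              
                                                                              


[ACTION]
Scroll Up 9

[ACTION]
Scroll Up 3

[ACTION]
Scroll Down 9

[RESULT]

00000090  8e 8e 55 a5 2b 96 c1                              |..U.+..         |
                                                                              
                                                                              
                                                                              
                                                                              
                                                                              
                                                                              
                                                                              
                                                                              
                                                                              
                                                                              
                                                                              
                                                                              
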